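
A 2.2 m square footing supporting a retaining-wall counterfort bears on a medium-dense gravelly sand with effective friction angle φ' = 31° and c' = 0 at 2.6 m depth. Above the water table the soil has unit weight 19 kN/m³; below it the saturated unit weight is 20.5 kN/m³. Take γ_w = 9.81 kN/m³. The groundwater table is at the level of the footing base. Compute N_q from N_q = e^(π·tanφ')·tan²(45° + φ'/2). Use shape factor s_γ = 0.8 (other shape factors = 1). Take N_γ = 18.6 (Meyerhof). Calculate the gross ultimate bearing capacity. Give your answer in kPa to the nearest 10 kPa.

tan31° = 0.6009, so N_q = e^(π×0.6009)·tan²(60.5°) = 6.604 × 3.124 = 20.63.
Effective surcharge at the founding depth q = γ·D_f = 19 × 2.6 = 49.4 kPa.
The water table coincides with the base, so in the self-weight term γ → γ' = 10.69 kN/m³.
q_ult = q·N_q + 0.5·γ·B·N_γ·s_γ
     = 49.4 × 20.631 + 0.5 × 10.69 × 2.2 × 18.6 × 0.8
     = 1019.2 + 174.97 = 1194.1 kPa.

q_ult ≈ 1190 kPa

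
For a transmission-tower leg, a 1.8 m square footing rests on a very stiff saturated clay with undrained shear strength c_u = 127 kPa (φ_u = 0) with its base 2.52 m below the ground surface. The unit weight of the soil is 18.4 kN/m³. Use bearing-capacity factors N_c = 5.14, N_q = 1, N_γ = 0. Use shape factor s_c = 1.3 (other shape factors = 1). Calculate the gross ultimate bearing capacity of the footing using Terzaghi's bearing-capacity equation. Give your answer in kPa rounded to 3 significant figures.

q_ult ≈ 895 kPa

Effective surcharge at the founding depth q = γ·D_f = 18.4 × 2.52 = 46.368 kPa.
q_ult = c·N_c·s_c + q·N_q
     = 127 × 5.14 × 1.3 + 46.368 × 1
     = 848.61 + 46.368 = 894.98 kPa.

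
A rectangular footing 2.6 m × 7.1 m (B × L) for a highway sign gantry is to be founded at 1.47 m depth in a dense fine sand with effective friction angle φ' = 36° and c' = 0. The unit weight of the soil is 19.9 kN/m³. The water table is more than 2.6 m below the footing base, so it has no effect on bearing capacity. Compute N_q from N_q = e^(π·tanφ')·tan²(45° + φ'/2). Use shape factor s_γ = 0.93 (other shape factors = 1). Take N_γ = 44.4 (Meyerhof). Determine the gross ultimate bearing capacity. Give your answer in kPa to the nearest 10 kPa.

q_ult ≈ 2170 kPa

tan36° = 0.7265, so N_q = e^(π×0.7265)·tan²(63°) = 9.801 × 3.852 = 37.75.
q = γ·D_f = 19.9 × 1.47 = 29.253 kPa.
q·N_q = 29.253 × 37.752 = 1104.4 kPa
0.5·γ·B·N_γ·s_γ = 0.5 × 19.9 × 2.6 × 44.4 × 0.93 = 1068.2 kPa
q_ult = 1104.4 + 1068.2 = 2172.6 kPa.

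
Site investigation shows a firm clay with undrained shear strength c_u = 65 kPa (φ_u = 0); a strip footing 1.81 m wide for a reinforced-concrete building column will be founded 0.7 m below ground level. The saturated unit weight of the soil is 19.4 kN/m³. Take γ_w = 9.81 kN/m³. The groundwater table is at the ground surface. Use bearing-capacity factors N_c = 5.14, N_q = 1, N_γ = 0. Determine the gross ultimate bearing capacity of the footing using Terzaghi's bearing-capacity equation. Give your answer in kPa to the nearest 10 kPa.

With the water table at the surface the whole profile is submerged: γ' = 19.4 − 9.81 = 9.59 kN/m³, so q = γ'·D_f = 6.713 kPa.
q_ult = c·N_c + q·N_q
     = 65 × 5.14 + 6.713 × 1
     = 334.1 + 6.713 = 340.81 kPa.

q_ult ≈ 340 kPa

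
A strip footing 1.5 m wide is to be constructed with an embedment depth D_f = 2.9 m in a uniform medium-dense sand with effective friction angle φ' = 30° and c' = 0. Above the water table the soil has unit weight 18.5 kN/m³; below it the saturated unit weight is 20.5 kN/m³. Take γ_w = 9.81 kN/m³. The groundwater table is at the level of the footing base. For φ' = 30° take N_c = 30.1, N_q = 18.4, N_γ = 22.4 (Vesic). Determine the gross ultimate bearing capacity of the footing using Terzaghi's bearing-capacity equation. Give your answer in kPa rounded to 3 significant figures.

q_ult ≈ 1170 kPa

q = γ·D_f = 18.5 × 2.9 = 53.65 kPa.
For the ½γBN_γ term take γ' = 20.5 − 9.81 = 10.69 kN/m³ (soil below base is submerged).
q·N_q = 53.65 × 18.4 = 987.16 kPa
0.5·γ·B·N_γ = 0.5 × 10.69 × 1.5 × 22.4 = 179.59 kPa
q_ult = 987.16 + 179.59 = 1166.8 kPa.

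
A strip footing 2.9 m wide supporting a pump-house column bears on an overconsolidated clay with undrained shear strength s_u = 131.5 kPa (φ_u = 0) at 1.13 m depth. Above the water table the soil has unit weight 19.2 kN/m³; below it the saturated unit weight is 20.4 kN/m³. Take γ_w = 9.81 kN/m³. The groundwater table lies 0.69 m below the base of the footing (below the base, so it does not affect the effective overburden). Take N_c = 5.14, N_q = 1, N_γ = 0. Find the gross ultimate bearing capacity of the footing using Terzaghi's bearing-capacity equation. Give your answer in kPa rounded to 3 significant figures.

Overburden at base level: q = 19.2 × 1.13 = 21.696 kPa.
Cohesion term c·N_c = 131.5 × 5.14 = 675.91 kPa; surcharge term q·N_q = 21.696 × 1 = 21.696 kPa.
q_ult = 675.91 + 21.696 = 697.61 kPa.

q_ult ≈ 698 kPa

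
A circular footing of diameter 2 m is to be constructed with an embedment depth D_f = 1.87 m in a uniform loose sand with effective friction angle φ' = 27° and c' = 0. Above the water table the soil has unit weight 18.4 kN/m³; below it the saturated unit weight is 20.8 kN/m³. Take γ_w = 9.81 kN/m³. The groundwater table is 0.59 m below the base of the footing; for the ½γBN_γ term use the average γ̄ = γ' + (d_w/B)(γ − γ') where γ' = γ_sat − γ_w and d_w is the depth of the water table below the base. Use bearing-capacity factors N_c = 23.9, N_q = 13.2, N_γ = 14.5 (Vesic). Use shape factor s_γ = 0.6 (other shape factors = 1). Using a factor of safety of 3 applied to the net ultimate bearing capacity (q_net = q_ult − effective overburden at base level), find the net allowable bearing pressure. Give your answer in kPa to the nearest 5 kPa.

q_all(net) ≈ 180 kPa

Overburden at base level: q = 18.4 × 1.87 = 34.408 kPa.
The water table is 0.59 m below the base (< B = 2 m), so the ½γBN_γ term uses γ̄ = γ' + (d_w/B)(γ − γ') = 10.99 + (0.59/2)(18.4 − 10.99) = 13.176 kN/m³.
Surcharge term q·N_q = 34.408 × 13.2 = 454.19 kPa; self-weight term 0.5·γ·B·N_γ·s_γ = 0.5 × 13.176 × 2 × 14.5 × 0.6 = 114.63 kPa.
q_ult = 454.19 + 114.63 = 568.82 kPa.
Net ultimate: q_net = 568.82 − 34.408 = 534.41 kPa.
q_all(net) = 534.41 / 3 = 178.14 kPa.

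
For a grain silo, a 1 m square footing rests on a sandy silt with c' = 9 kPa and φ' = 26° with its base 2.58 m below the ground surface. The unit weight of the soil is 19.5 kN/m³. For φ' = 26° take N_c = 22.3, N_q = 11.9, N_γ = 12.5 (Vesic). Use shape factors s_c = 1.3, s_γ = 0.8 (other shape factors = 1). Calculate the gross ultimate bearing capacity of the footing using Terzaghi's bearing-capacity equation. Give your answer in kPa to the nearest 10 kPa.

q_ult ≈ 960 kPa

Effective surcharge at the founding depth q = γ·D_f = 19.5 × 2.58 = 50.31 kPa.
q_ult = c·N_c·s_c + q·N_q + 0.5·γ·B·N_γ·s_γ
     = 9 × 22.3 × 1.3 + 50.31 × 11.9 + 0.5 × 19.5 × 1 × 12.5 × 0.8
     = 260.91 + 598.69 + 97.5 = 957.1 kPa.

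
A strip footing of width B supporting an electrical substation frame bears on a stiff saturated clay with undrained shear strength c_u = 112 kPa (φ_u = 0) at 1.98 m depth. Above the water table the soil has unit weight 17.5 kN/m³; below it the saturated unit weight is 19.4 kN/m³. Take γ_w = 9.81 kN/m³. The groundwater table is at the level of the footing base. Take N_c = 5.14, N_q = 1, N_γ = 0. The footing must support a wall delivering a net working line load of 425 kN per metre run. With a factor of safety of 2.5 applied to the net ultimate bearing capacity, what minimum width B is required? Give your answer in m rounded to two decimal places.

B = 1.85 m

q = γ·D_f = 17.5 × 1.98 = 34.65 kPa.
c·N_c = 112 × 5.14 = 575.68 kPa
q·N_q = 34.65 × 1 = 34.65 kPa
q_ult = 575.68 + 34.65 = 610.33 kPa.
For φ = 0 the ½γBN_γ term vanishes, so q_ult is independent of B. q_net = 610.33 − 34.65 = 575.68 kPa; q_all(net) = 575.68/2.5 = 230.27 kPa.
Required width B = w / q_all(net) = 425 / 230.27 = 1.846 m.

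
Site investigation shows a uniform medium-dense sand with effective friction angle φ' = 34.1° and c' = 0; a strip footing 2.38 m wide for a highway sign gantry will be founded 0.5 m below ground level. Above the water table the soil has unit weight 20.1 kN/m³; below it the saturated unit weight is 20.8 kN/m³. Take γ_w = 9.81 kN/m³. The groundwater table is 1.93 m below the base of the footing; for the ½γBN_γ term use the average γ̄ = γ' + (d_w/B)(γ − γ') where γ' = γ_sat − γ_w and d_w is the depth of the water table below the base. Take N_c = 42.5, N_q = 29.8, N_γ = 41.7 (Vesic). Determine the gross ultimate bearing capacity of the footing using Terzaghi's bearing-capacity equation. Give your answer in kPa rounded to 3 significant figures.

q = γ·D_f = 20.1 × 0.5 = 10.05 kPa.
γ' = 10.99 kN/m³; averaging over the depth B below the base, γ̄ = γ' + (d_w/B)(γ − γ') = 18.378 kN/m³.
q·N_q = 10.05 × 29.8 = 299.49 kPa
0.5·γ·B·N_γ = 0.5 × 18.378 × 2.38 × 41.7 = 911.95 kPa
q_ult = 299.49 + 911.95 = 1211.4 kPa.

q_ult ≈ 1210 kPa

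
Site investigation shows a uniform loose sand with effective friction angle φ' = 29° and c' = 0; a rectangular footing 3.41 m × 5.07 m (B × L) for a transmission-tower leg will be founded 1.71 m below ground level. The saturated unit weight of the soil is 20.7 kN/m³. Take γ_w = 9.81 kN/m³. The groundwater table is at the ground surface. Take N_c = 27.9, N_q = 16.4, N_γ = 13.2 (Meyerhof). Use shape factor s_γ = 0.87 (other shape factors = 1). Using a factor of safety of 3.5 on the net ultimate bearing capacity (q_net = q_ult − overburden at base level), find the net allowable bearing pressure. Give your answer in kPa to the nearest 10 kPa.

q_all(net) ≈ 140 kPa

With the water table at the surface the whole profile is submerged: γ' = 20.7 − 9.81 = 10.89 kN/m³, so q = γ'·D_f = 18.622 kPa; the same γ' applies in the ½γBN_γ term.
q_ult = q·N_q + 0.5·γ·B·N_γ·s_γ
     = 18.622 × 16.4 + 0.5 × 10.89 × 3.41 × 13.2 × 0.87
     = 305.4 + 213.23 = 518.63 kPa.
q_net = 518.63 − 18.622 = 500.01 kPa.
q_all(net) = 500.01 / 3.5 = 142.86 kPa.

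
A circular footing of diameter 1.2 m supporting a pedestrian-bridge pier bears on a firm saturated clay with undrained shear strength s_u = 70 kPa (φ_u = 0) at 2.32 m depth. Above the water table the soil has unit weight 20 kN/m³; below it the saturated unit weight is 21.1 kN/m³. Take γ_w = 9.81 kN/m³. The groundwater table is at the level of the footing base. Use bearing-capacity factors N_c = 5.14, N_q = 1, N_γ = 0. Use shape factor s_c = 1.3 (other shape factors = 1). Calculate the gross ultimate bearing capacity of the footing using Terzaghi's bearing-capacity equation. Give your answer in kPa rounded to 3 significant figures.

Effective surcharge at the founding depth q = γ·D_f = 20 × 2.32 = 46.4 kPa.
q_ult = c·N_c·s_c + q·N_q
     = 70 × 5.14 × 1.3 + 46.4 × 1
     = 467.74 + 46.4 = 514.14 kPa.

q_ult ≈ 514 kPa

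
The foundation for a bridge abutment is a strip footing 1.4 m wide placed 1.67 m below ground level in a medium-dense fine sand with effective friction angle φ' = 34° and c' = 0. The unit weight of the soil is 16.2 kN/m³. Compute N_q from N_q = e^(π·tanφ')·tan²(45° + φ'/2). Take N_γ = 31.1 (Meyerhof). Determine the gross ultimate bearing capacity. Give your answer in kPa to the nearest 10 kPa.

tan34° = 0.6745, so N_q = e^(π×0.6745)·tan²(62°) = 8.323 × 3.537 = 29.44.
Effective surcharge at the founding depth q = γ·D_f = 16.2 × 1.67 = 27.054 kPa.
q_ult = q·N_q + 0.5·γ·B·N_γ
     = 27.054 × 29.44 + 0.5 × 16.2 × 1.4 × 31.1
     = 796.46 + 352.67 = 1149.1 kPa.

q_ult ≈ 1150 kPa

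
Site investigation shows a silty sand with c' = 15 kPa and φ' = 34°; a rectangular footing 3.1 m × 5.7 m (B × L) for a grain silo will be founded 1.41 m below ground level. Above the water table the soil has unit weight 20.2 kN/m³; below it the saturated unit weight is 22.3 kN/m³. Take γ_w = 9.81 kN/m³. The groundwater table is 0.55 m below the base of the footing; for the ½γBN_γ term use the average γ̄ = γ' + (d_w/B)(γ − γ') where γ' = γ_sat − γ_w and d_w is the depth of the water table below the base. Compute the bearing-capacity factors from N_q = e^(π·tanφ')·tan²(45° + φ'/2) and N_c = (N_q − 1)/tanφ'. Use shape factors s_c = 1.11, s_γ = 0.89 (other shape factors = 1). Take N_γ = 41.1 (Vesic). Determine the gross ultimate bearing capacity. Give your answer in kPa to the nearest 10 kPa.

q_ult ≈ 2330 kPa

tan34° = 0.6745, so N_q = e^(π×0.6745)·tan²(62°) = 8.323 × 3.537 = 29.44.
N_c = (29.44 − 1)/tan34° = 42.16.
Overburden at base level: q = 20.2 × 1.41 = 28.482 kPa.
The water table is 0.55 m below the base (< B = 3.1 m), so the ½γBN_γ term uses γ̄ = γ' + (d_w/B)(γ − γ') = 12.49 + (0.55/3.1)(20.2 − 12.49) = 13.858 kN/m³.
Cohesion term c·N_c·s_c = 15 × 42.164 × 1.11 = 702.03 kPa; surcharge term q·N_q = 28.482 × 29.44 = 838.5 kPa; self-weight term 0.5·γ·B·N_γ·s_γ = 0.5 × 13.858 × 3.1 × 41.1 × 0.89 = 785.71 kPa.
q_ult = 702.03 + 838.5 + 785.71 = 2326.2 kPa.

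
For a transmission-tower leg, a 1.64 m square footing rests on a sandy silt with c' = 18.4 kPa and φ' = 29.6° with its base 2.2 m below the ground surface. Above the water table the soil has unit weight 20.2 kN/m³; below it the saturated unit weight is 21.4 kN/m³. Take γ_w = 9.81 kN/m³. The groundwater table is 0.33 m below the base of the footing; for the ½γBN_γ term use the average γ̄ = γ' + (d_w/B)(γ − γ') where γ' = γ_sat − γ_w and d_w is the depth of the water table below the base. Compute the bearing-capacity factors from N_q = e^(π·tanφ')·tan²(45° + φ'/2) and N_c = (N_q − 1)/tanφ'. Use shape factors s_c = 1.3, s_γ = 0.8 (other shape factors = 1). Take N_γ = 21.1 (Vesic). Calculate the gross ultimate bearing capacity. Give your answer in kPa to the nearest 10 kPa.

tan29.6° = 0.5681, so N_q = e^(π×0.5681)·tan²(59.8°) = 5.958 × 2.952 = 17.59.
N_c = (17.59 − 1)/tan29.6° = 29.2.
q = γ·D_f = 20.2 × 2.2 = 44.44 kPa.
γ' = 11.59 kN/m³; averaging over the depth B below the base, γ̄ = γ' + (d_w/B)(γ − γ') = 13.322 kN/m³.
c·N_c·s_c = 18.4 × 29.199 × 1.3 = 698.45 kPa
q·N_q = 44.44 × 17.588 = 781.59 kPa
0.5·γ·B·N_γ·s_γ = 0.5 × 13.322 × 1.64 × 21.1 × 0.8 = 184.4 kPa
q_ult = 698.45 + 781.59 + 184.4 = 1664.4 kPa.

q_ult ≈ 1660 kPa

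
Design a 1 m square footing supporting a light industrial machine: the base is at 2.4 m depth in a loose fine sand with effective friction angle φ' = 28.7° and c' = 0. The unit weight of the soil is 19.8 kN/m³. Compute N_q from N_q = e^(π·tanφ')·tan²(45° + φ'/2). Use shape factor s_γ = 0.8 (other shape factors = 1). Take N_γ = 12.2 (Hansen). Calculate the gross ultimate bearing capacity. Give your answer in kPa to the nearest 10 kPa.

tan28.7° = 0.5475, so N_q = e^(π×0.5475)·tan²(59.35°) = 5.584 × 2.848 = 15.9.
Effective surcharge at the founding depth q = γ·D_f = 19.8 × 2.4 = 47.52 kPa.
q_ult = q·N_q + 0.5·γ·B·N_γ·s_γ
     = 47.52 × 15.903 + 0.5 × 19.8 × 1 × 12.2 × 0.8
     = 755.72 + 96.624 = 852.34 kPa.

q_ult ≈ 850 kPa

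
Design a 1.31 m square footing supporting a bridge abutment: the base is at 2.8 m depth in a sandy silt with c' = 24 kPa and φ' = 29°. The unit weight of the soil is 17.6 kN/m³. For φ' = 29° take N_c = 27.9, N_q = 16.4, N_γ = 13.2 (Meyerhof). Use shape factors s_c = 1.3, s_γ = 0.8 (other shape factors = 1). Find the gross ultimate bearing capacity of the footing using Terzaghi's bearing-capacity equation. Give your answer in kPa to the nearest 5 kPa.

q = γ·D_f = 17.6 × 2.8 = 49.28 kPa.
c·N_c·s_c = 24 × 27.9 × 1.3 = 870.48 kPa
q·N_q = 49.28 × 16.4 = 808.19 kPa
0.5·γ·B·N_γ·s_γ = 0.5 × 17.6 × 1.31 × 13.2 × 0.8 = 121.74 kPa
q_ult = 870.48 + 808.19 + 121.74 = 1800.4 kPa.

q_ult ≈ 1800 kPa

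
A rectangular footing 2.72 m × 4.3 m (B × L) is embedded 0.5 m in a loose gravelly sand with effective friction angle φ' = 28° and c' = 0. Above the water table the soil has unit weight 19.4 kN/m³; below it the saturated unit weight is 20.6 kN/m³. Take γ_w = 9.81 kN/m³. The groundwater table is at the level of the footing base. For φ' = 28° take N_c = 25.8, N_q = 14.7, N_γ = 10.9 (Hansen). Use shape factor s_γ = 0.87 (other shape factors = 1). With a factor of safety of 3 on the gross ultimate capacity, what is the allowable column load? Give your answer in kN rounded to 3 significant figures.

Effective surcharge at the founding depth q = γ·D_f = 19.4 × 0.5 = 9.7 kPa.
The water table coincides with the base, so in the self-weight term γ → γ' = 10.79 kN/m³.
q_ult = q·N_q + 0.5·γ·B·N_γ·s_γ
     = 9.7 × 14.7 + 0.5 × 10.79 × 2.72 × 10.9 × 0.87
     = 142.59 + 139.16 = 281.75 kPa.
Gross allowable pressure q_all = 281.75 / 3 = 93.916 kPa.
Footing area = 11.696 m², so allowable column load = 93.916 × 11.696 = 1098.4 kN.

P_all ≈ 1100 kN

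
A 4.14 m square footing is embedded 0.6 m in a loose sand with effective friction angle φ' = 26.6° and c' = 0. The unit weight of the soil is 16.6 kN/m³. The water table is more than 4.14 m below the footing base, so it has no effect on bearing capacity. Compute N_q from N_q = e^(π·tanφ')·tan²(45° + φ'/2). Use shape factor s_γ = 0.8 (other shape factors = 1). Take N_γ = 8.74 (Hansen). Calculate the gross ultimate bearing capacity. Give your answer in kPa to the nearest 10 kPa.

tan26.6° = 0.5008, so N_q = e^(π×0.5008)·tan²(58.3°) = 4.822 × 2.622 = 12.64.
Effective surcharge at the founding depth q = γ·D_f = 16.6 × 0.6 = 9.96 kPa.
q_ult = q·N_q + 0.5·γ·B·N_γ·s_γ
     = 9.96 × 12.641 + 0.5 × 16.6 × 4.14 × 8.74 × 0.8
     = 125.91 + 240.26 = 366.17 kPa.

q_ult ≈ 370 kPa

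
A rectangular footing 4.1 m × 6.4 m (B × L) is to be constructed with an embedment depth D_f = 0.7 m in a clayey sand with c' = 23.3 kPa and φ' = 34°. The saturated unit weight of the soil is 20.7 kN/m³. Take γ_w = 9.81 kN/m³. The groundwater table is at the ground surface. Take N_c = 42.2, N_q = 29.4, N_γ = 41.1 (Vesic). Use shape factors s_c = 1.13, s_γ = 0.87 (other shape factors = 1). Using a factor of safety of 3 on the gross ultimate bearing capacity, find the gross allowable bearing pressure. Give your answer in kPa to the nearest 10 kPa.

q_all ≈ 710 kPa

With the water table at the surface the whole profile is submerged: γ' = 20.7 − 9.81 = 10.89 kN/m³, so q = γ'·D_f = 7.623 kPa; the same γ' applies in the ½γBN_γ term.
q_ult = c·N_c·s_c + q·N_q + 0.5·γ·B·N_γ·s_γ
     = 23.3 × 42.2 × 1.13 + 7.623 × 29.4 + 0.5 × 10.89 × 4.1 × 41.1 × 0.87
     = 1111.1 + 224.12 + 798.26 = 2133.5 kPa.
q_all = 2133.5 / 3 = 711.15 kPa.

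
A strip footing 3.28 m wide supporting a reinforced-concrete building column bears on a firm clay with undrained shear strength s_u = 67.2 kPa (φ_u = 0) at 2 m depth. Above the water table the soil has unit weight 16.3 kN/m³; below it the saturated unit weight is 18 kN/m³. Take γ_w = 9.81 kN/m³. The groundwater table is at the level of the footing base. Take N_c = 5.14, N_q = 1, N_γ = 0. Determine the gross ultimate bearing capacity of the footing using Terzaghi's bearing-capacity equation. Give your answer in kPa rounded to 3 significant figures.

q_ult ≈ 378 kPa

Overburden at base level: q = 16.3 × 2 = 32.6 kPa.
Cohesion term c·N_c = 67.2 × 5.14 = 345.41 kPa; surcharge term q·N_q = 32.6 × 1 = 32.6 kPa.
q_ult = 345.41 + 32.6 = 378.01 kPa.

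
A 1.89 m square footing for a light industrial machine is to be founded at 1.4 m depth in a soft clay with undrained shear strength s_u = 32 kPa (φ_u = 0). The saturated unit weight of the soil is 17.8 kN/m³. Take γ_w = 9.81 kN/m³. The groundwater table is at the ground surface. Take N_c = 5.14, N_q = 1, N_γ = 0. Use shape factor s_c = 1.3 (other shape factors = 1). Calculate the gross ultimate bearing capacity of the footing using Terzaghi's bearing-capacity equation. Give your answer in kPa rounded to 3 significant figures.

γ' = 17.8 − 9.81 = 7.99 kN/m³ (submerged throughout). q = 7.99 × 1.4 = 11.186 kPa.
c·N_c·s_c = 32 × 5.14 × 1.3 = 213.82 kPa
q·N_q = 11.186 × 1 = 11.186 kPa
q_ult = 213.82 + 11.186 = 225.01 kPa.

q_ult ≈ 225 kPa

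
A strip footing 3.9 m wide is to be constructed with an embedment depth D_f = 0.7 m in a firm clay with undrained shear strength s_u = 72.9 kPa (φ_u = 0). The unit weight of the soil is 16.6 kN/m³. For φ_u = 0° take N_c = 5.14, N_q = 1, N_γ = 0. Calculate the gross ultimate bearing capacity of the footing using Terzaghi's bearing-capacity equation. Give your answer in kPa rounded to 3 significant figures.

Overburden at base level: q = 16.6 × 0.7 = 11.62 kPa.
Cohesion term c·N_c = 72.9 × 5.14 = 374.71 kPa; surcharge term q·N_q = 11.62 × 1 = 11.62 kPa.
q_ult = 374.71 + 11.62 = 386.33 kPa.

q_ult ≈ 386 kPa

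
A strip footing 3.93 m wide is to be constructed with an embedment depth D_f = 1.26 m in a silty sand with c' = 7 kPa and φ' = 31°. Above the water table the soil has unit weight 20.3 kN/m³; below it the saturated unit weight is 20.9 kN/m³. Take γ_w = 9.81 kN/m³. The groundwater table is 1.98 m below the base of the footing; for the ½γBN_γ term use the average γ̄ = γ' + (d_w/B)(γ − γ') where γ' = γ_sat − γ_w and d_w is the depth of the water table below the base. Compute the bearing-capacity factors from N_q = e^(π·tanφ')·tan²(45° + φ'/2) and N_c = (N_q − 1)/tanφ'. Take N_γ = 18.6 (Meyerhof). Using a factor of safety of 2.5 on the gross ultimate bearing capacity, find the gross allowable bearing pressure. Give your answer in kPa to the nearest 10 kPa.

q_all ≈ 530 kPa

N_q = e^(π·tan31°)·tan²(60.5°) = 20.63; N_c = (N_q − 1)/tanφ' = 32.67.
q = γ·D_f = 20.3 × 1.26 = 25.578 kPa.
γ' = 11.09 kN/m³; averaging over the depth B below the base, γ̄ = γ' + (d_w/B)(γ − γ') = 15.73 kN/m³.
c·N_c = 7 × 32.671 = 228.7 kPa
q·N_q = 25.578 × 20.631 = 527.69 kPa
0.5·γ·B·N_γ = 0.5 × 15.73 × 3.93 × 18.6 = 574.92 kPa
q_ult = 228.7 + 527.69 + 574.92 = 1331.3 kPa.
q_all = 1331.3 / 2.5 = 532.53 kPa.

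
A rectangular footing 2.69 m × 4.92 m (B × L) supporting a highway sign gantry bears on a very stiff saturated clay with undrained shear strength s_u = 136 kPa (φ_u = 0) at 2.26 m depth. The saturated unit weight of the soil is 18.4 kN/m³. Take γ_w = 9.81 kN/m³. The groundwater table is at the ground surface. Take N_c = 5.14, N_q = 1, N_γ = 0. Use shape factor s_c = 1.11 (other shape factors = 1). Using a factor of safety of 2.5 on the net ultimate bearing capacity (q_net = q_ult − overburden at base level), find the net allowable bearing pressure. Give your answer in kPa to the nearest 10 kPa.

q_all(net) ≈ 310 kPa

Water table at ground surface, so effective unit weight γ' = 18.4 − 9.81 = 8.59 kN/m³ is used throughout; overburden q = 8.59 × 2.26 = 19.413 kPa.
Cohesion term c·N_c·s_c = 136 × 5.14 × 1.11 = 775.93 kPa; surcharge term q·N_q = 19.413 × 1 = 19.413 kPa.
q_ult = 775.93 + 19.413 = 795.35 kPa.
q_net = 795.35 − 19.413 = 775.93 kPa.
q_all(net) = 775.93 / 2.5 = 310.37 kPa.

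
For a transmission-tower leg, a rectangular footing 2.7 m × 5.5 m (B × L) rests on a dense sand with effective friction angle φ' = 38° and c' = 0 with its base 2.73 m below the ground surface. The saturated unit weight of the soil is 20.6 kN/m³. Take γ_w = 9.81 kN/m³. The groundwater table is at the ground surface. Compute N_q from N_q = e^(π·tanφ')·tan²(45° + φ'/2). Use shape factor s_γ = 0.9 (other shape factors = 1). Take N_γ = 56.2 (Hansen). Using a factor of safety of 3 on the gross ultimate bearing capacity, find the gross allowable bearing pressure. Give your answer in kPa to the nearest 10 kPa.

q_all ≈ 730 kPa

N_q = e^(π·tan38°)·tan²(64°) = 48.93.
With the water table at the surface the whole profile is submerged: γ' = 20.6 − 9.81 = 10.79 kN/m³, so q = γ'·D_f = 29.457 kPa; the same γ' applies in the ½γBN_γ term.
q_ult = q·N_q + 0.5·γ·B·N_γ·s_γ
     = 29.457 × 48.933 + 0.5 × 10.79 × 2.7 × 56.2 × 0.9
     = 1441.4 + 736.77 = 2178.2 kPa.
q_all = 2178.2 / 3 = 726.06 kPa.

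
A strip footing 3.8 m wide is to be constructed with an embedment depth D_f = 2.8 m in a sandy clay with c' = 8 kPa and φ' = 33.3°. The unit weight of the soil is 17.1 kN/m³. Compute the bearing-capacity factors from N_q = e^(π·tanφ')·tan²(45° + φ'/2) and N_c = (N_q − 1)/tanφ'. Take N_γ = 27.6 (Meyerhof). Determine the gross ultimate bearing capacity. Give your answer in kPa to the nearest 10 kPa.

q_ult ≈ 2510 kPa

tan33.3° = 0.6569, so N_q = e^(π×0.6569)·tan²(61.65°) = 7.875 × 3.435 = 27.05.
N_c = (27.05 − 1)/tan33.3° = 39.65.
Effective surcharge at the founding depth q = γ·D_f = 17.1 × 2.8 = 47.88 kPa.
q_ult = c·N_c + q·N_q + 0.5·γ·B·N_γ
     = 8 × 39.654 + 47.88 × 27.048 + 0.5 × 17.1 × 3.8 × 27.6
     = 317.23 + 1295 + 896.72 = 2509 kPa.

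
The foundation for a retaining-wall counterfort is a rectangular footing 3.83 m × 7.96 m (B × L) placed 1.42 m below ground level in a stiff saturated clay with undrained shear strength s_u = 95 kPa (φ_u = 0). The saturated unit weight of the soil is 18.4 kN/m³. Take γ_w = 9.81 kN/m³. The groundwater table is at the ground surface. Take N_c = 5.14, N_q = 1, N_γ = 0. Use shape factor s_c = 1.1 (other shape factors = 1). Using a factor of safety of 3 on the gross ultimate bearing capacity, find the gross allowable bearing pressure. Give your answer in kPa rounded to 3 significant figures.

Water table at ground surface, so effective unit weight γ' = 18.4 − 9.81 = 8.59 kN/m³ is used throughout; overburden q = 8.59 × 1.42 = 12.198 kPa.
Cohesion term c·N_c·s_c = 95 × 5.14 × 1.1 = 537.13 kPa; surcharge term q·N_q = 12.198 × 1 = 12.198 kPa.
q_ult = 537.13 + 12.198 = 549.33 kPa.
q_all = 549.33 / 3 = 183.11 kPa.

q_all ≈ 183 kPa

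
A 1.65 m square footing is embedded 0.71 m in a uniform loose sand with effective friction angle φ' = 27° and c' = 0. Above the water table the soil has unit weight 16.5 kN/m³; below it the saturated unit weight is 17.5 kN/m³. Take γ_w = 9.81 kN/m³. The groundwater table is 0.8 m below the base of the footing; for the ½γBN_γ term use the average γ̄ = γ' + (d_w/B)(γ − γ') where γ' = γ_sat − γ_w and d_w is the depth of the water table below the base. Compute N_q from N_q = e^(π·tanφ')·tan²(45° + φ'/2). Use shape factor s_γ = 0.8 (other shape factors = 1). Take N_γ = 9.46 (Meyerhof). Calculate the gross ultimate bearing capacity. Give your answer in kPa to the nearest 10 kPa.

q_ult ≈ 230 kPa

tan27° = 0.5095, so N_q = e^(π×0.5095)·tan²(58.5°) = 4.957 × 2.663 = 13.2.
q = γ·D_f = 16.5 × 0.71 = 11.715 kPa.
γ' = 7.69 kN/m³; averaging over the depth B below the base, γ̄ = γ' + (d_w/B)(γ − γ') = 11.962 kN/m³.
q·N_q = 11.715 × 13.199 = 154.63 kPa
0.5·γ·B·N_γ·s_γ = 0.5 × 11.962 × 1.65 × 9.46 × 0.8 = 74.683 kPa
q_ult = 154.63 + 74.683 = 229.31 kPa.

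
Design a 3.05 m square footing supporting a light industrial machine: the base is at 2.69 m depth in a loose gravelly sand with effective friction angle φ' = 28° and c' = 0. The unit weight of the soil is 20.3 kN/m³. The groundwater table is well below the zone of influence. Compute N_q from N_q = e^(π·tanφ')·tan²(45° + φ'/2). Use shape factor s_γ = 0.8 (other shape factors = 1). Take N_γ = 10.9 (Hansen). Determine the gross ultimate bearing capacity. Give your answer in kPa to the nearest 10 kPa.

tan28° = 0.5317, so N_q = e^(π×0.5317)·tan²(59°) = 5.314 × 2.77 = 14.72.
Effective surcharge at the founding depth q = γ·D_f = 20.3 × 2.69 = 54.607 kPa.
q_ult = q·N_q + 0.5·γ·B·N_γ·s_γ
     = 54.607 × 14.72 + 0.5 × 20.3 × 3.05 × 10.9 × 0.8
     = 803.81 + 269.95 = 1073.8 kPa.

q_ult ≈ 1070 kPa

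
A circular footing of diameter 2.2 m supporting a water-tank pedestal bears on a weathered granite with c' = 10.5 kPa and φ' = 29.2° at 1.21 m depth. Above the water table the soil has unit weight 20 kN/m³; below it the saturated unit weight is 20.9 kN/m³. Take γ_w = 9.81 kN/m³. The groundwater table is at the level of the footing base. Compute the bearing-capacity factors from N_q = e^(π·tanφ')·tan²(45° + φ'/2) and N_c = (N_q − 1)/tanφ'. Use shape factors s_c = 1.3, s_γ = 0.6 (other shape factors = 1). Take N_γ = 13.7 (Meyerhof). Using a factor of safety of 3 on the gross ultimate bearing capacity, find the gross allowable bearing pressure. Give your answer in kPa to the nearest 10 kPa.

N_q = e^(π·tan29.2°)·tan²(59.6°) = 16.82; N_c = (N_q − 1)/tanφ' = 28.3.
Overburden at base level: q = 20 × 1.21 = 24.2 kPa.
Below the base the soil is submerged, so the ½γBN_γ term uses γ' = 20.9 − 9.81 = 11.09 kN/m³.
Cohesion term c·N_c·s_c = 10.5 × 28.298 × 1.3 = 386.26 kPa; surcharge term q·N_q = 24.2 × 16.815 = 406.92 kPa; self-weight term 0.5·γ·B·N_γ·s_γ = 0.5 × 11.09 × 2.2 × 13.7 × 0.6 = 100.28 kPa.
q_ult = 386.26 + 406.92 + 100.28 = 893.46 kPa.
q_all = 893.46 / 3 = 297.82 kPa.

q_all ≈ 300 kPa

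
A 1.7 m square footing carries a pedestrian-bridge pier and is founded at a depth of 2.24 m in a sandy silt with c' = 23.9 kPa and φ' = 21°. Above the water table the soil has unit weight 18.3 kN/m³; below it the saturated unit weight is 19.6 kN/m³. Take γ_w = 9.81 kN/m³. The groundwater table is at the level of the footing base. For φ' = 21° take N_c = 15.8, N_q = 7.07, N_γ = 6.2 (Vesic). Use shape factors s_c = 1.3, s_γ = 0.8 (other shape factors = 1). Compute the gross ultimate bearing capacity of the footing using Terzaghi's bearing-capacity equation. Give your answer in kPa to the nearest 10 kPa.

Effective surcharge at the founding depth q = γ·D_f = 18.3 × 2.24 = 40.992 kPa.
The water table coincides with the base, so in the self-weight term γ → γ' = 9.79 kN/m³.
q_ult = c·N_c·s_c + q·N_q + 0.5·γ·B·N_γ·s_γ
     = 23.9 × 15.8 × 1.3 + 40.992 × 7.07 + 0.5 × 9.79 × 1.7 × 6.2 × 0.8
     = 490.91 + 289.81 + 41.275 = 821.99 kPa.

q_ult ≈ 820 kPa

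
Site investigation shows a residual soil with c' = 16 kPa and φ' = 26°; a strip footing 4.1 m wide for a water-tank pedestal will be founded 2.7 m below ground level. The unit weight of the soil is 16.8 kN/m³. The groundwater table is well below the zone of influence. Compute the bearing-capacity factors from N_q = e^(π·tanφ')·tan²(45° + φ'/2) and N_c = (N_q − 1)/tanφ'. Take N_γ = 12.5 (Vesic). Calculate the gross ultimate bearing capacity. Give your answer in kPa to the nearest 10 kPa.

tan26° = 0.4877, so N_q = e^(π×0.4877)·tan²(58°) = 4.629 × 2.561 = 11.85.
N_c = (11.85 − 1)/tan26° = 22.25.
q = γ·D_f = 16.8 × 2.7 = 45.36 kPa.
c·N_c = 16 × 22.254 = 356.07 kPa
q·N_q = 45.36 × 11.854 = 537.71 kPa
0.5·γ·B·N_γ = 0.5 × 16.8 × 4.1 × 12.5 = 430.5 kPa
q_ult = 356.07 + 537.71 + 430.5 = 1324.3 kPa.

q_ult ≈ 1320 kPa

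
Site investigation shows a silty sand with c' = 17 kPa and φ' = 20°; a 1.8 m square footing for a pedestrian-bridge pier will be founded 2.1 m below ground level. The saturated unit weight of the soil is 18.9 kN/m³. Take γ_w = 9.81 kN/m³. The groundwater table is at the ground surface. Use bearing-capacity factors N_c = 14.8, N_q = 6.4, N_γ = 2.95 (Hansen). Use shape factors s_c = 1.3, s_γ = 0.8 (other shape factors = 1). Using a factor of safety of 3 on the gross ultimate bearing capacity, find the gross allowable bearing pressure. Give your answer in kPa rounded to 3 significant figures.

With the water table at the surface the whole profile is submerged: γ' = 18.9 − 9.81 = 9.09 kN/m³, so q = γ'·D_f = 19.089 kPa; the same γ' applies in the ½γBN_γ term.
q_ult = c·N_c·s_c + q·N_q + 0.5·γ·B·N_γ·s_γ
     = 17 × 14.8 × 1.3 + 19.089 × 6.4 + 0.5 × 9.09 × 1.8 × 2.95 × 0.8
     = 327.08 + 122.17 + 19.307 = 468.56 kPa.
q_all = 468.56 / 3 = 156.19 kPa.

q_all ≈ 156 kPa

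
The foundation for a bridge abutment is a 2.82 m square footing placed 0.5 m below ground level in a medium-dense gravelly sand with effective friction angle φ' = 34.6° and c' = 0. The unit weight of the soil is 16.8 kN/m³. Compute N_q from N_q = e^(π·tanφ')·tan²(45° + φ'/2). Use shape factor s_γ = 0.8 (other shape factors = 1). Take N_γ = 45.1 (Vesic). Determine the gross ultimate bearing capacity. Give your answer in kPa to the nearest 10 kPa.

q_ult ≈ 1120 kPa

tan34.6° = 0.6899, so N_q = e^(π×0.6899)·tan²(62.3°) = 8.734 × 3.628 = 31.69.
Effective surcharge at the founding depth q = γ·D_f = 16.8 × 0.5 = 8.4 kPa.
q_ult = q·N_q + 0.5·γ·B·N_γ·s_γ
     = 8.4 × 31.687 + 0.5 × 16.8 × 2.82 × 45.1 × 0.8
     = 266.17 + 854.66 = 1120.8 kPa.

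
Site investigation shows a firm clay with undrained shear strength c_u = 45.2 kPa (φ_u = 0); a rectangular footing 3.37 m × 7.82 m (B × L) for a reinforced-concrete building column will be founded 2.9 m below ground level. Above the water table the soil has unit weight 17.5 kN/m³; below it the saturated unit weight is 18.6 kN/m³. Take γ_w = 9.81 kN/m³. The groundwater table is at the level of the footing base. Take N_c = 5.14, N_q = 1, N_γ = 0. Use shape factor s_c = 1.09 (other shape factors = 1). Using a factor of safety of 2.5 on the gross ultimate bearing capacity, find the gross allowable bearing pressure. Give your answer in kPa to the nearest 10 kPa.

q = γ·D_f = 17.5 × 2.9 = 50.75 kPa.
c·N_c·s_c = 45.2 × 5.14 × 1.09 = 253.24 kPa
q·N_q = 50.75 × 1 = 50.75 kPa
q_ult = 253.24 + 50.75 = 303.99 kPa.
q_all = 303.99 / 2.5 = 121.6 kPa.

q_all ≈ 120 kPa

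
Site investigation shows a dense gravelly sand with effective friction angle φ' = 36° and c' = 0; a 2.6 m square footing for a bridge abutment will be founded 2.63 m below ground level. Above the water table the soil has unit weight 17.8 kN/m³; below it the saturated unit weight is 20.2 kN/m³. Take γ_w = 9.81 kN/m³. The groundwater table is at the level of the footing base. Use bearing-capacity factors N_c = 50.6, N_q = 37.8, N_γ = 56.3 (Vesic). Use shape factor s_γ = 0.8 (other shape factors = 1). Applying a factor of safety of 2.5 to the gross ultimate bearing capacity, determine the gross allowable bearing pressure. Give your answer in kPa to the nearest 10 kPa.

Effective surcharge at the founding depth q = γ·D_f = 17.8 × 2.63 = 46.814 kPa.
The water table coincides with the base, so in the self-weight term γ → γ' = 10.39 kN/m³.
q_ult = q·N_q + 0.5·γ·B·N_γ·s_γ
     = 46.814 × 37.8 + 0.5 × 10.39 × 2.6 × 56.3 × 0.8
     = 1769.6 + 608.36 = 2377.9 kPa.
q_all = q_ult / FS = 2377.9 / 2.5 = 951.17 kPa.

q_all ≈ 950 kPa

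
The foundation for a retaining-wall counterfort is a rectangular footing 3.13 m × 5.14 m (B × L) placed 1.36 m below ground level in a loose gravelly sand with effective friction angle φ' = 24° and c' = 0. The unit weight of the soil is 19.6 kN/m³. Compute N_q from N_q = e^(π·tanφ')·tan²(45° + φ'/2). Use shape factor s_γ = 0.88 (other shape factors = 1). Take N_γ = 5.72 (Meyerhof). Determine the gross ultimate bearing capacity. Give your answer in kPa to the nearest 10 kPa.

q_ult ≈ 410 kPa

tan24° = 0.4452, so N_q = e^(π×0.4452)·tan²(57°) = 4.05 × 2.371 = 9.6.
q = γ·D_f = 19.6 × 1.36 = 26.656 kPa.
q·N_q = 26.656 × 9.6034 = 255.99 kPa
0.5·γ·B·N_γ·s_γ = 0.5 × 19.6 × 3.13 × 5.72 × 0.88 = 154.4 kPa
q_ult = 255.99 + 154.4 = 410.39 kPa.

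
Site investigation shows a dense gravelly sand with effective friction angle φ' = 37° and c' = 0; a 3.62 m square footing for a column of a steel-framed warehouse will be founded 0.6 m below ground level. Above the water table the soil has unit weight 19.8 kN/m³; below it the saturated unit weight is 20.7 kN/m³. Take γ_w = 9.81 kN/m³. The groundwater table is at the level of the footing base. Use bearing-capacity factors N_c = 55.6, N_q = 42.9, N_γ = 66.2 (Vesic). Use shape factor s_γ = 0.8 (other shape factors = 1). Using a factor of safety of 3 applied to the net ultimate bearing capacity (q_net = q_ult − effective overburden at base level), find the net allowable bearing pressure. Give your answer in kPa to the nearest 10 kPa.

q = γ·D_f = 19.8 × 0.6 = 11.88 kPa.
For the ½γBN_γ term take γ' = 20.7 − 9.81 = 10.89 kN/m³ (soil below base is submerged).
q·N_q = 11.88 × 42.9 = 509.65 kPa
0.5·γ·B·N_γ·s_γ = 0.5 × 10.89 × 3.62 × 66.2 × 0.8 = 1043.9 kPa
q_ult = 509.65 + 1043.9 = 1553.5 kPa.
Net ultimate: q_net = 1553.5 − 11.88 = 1541.7 kPa.
q_all(net) = 1541.7 / 3 = 513.89 kPa.

q_all(net) ≈ 510 kPa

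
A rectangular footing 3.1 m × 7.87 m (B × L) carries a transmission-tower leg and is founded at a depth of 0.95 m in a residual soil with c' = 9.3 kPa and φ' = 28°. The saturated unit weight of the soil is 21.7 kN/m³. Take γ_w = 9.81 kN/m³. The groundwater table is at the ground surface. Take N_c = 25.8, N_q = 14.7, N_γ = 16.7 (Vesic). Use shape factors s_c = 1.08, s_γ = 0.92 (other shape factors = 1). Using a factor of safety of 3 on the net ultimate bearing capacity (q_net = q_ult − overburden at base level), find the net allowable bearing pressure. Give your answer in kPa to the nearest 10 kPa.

q_all(net) ≈ 230 kPa

Water table at ground surface, so effective unit weight γ' = 21.7 − 9.81 = 11.89 kN/m³ is used throughout; overburden q = 11.89 × 0.95 = 11.295 kPa; the same γ' applies in the ½γBN_γ term.
Cohesion term c·N_c·s_c = 9.3 × 25.8 × 1.08 = 259.14 kPa; surcharge term q·N_q = 11.295 × 14.7 = 166.04 kPa; self-weight term 0.5·γ·B·N_γ·s_γ = 0.5 × 11.89 × 3.1 × 16.7 × 0.92 = 283.15 kPa.
q_ult = 259.14 + 166.04 + 283.15 = 708.33 kPa.
q_net = 708.33 − 11.295 = 697.03 kPa.
q_all(net) = 697.03 / 3 = 232.34 kPa.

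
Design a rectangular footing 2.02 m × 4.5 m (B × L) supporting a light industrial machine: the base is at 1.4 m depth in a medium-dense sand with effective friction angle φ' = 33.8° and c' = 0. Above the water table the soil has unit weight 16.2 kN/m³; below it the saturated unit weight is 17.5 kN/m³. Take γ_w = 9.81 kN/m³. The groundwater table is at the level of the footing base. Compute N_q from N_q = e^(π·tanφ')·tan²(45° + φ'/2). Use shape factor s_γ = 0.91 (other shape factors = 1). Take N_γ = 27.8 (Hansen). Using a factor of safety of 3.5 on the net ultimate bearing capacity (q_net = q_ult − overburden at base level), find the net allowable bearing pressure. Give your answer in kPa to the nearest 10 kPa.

N_q = e^(π·tan33.8°)·tan²(61.9°) = 28.73.
q = γ·D_f = 16.2 × 1.4 = 22.68 kPa.
For the ½γBN_γ term take γ' = 17.5 − 9.81 = 7.69 kN/m³ (soil below base is submerged).
q·N_q = 22.68 × 28.732 = 651.65 kPa
0.5·γ·B·N_γ·s_γ = 0.5 × 7.69 × 2.02 × 27.8 × 0.91 = 196.49 kPa
q_ult = 651.65 + 196.49 = 848.13 kPa.
q_net = 848.13 − 22.68 = 825.45 kPa.
q_all(net) = 825.45 / 3.5 = 235.84 kPa.

q_all(net) ≈ 240 kPa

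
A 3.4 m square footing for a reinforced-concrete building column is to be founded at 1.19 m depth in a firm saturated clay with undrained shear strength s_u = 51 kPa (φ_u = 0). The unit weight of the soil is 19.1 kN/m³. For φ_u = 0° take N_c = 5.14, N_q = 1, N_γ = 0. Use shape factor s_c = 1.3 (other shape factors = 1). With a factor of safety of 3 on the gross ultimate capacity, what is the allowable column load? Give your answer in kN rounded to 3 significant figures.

P_all ≈ 1400 kN

Effective surcharge at the founding depth q = γ·D_f = 19.1 × 1.19 = 22.729 kPa.
q_ult = c·N_c·s_c + q·N_q
     = 51 × 5.14 × 1.3 + 22.729 × 1
     = 340.78 + 22.729 = 363.51 kPa.
Gross allowable pressure q_all = 363.51 / 3 = 121.17 kPa.
Footing area = 11.56 m², so allowable column load = 121.17 × 11.56 = 1400.7 kN.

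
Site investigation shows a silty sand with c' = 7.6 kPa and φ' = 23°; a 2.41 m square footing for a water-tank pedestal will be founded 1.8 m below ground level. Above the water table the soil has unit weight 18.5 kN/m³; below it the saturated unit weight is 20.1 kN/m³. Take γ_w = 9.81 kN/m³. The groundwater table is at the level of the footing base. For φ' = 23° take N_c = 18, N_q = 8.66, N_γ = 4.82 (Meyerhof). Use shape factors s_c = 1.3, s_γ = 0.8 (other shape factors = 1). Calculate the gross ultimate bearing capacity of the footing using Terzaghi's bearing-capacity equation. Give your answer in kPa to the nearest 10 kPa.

q = γ·D_f = 18.5 × 1.8 = 33.3 kPa.
For the ½γBN_γ term take γ' = 20.1 − 9.81 = 10.29 kN/m³ (soil below base is submerged).
c·N_c·s_c = 7.6 × 18 × 1.3 = 177.84 kPa
q·N_q = 33.3 × 8.66 = 288.38 kPa
0.5·γ·B·N_γ·s_γ = 0.5 × 10.29 × 2.41 × 4.82 × 0.8 = 47.812 kPa
q_ult = 177.84 + 288.38 + 47.812 = 514.03 kPa.

q_ult ≈ 510 kPa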